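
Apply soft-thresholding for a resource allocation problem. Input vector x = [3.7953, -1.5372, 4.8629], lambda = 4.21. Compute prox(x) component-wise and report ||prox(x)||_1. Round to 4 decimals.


Soft-thresholding with lambda = 4.21:
prox(3.7953) = sign(3.7953)*max(|3.7953| - 4.21, 0) = 0.0
prox(-1.5372) = sign(-1.5372)*max(|-1.5372| - 4.21, 0) = 0.0
prox(4.8629) = sign(4.8629)*max(|4.8629| - 4.21, 0) = 0.6529
prox(x) = [0.0, 0.0, 0.6529]
||prox(x)||_1 = 0.0 + 0.0 + 0.6529 = 0.6529


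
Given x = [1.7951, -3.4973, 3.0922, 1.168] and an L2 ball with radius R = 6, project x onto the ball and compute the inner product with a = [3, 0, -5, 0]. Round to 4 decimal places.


Step 1: Compute ||x|| (intermediates to 6 decimals).
||x|| = sqrt(1.7951^2 + (-3.4973)^2 + 3.0922^2 + 1.168^2) = 5.13609
Step 2: Project.
Since ||x|| <= R, proj = x (no scaling needed).
proj(x) = [1.7951, -3.4973, 3.0922, 1.168]
Step 3: Dot product.
a^T * proj(x) = 3*1.7951 + 0*(-3.4973) - 5*3.0922 + 0*1.168 = -10.0757


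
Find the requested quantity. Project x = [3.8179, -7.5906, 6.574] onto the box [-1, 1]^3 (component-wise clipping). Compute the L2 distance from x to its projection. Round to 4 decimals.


Project each component onto [-1, 1].
clip(3.8179) = 1.0, clip(-7.5906) = -1.0, clip(6.574) = 1.0
Projection = [1.0, -1.0, 1.0]
Squared diffs: [7.9406, 43.436, 31.0695]
Distance = sqrt(82.4461) = 9.08


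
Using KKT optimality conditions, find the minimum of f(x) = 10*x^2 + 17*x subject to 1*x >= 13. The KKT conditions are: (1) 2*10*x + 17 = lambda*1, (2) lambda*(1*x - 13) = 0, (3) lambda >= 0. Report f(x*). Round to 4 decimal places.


Step 1: Try lambda = 0 (constraint inactive).
x_unc = -17/(2*10) = -0.85
Check: 1*-0.85 = -0.85 < 13 -- violated!
Step 2: Constraint must be active: 1*x = 13
x* = 13/1 = 13.0
lambda = (2*10*13.0 + 17)/1 = 277.0
Step 3: Compute optimal value.
f(x*) = 10*13.0^2 + 17*13.0 = 1911.0


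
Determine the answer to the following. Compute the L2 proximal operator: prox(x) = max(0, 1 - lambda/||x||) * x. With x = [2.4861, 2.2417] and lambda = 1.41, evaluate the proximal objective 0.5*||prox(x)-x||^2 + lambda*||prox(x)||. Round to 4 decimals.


Step 1: Compute ||x||.
||x|| = 3.3475
Step 2: Compute scaling factor.
scale = max(0, 1 - 1.41/3.3475) = 0.5788
Step 3: prox(x) = [1.4389, 1.2975]
||prox(x)|| = 1.9375
Step 4: Proximal objective.
0.5*||prox-x||^2 = 0.9941
lambda*||prox|| = 2.7319
Total = 3.726


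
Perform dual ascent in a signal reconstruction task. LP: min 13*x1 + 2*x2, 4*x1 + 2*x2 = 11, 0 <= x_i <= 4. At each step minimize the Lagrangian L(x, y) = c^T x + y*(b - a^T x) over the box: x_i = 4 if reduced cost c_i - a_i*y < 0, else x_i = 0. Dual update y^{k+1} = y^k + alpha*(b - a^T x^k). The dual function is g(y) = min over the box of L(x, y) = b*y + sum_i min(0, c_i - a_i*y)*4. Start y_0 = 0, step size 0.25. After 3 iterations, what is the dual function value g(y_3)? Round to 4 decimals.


Dual ascent for LP: min 13*x1 + 2*x2, 4*x1 + 2*x2 = 11, 0 <= x_i <= 4
Step 1: y^k = 0.0, reduced costs: (13.0, 2.0)
  x^k = (0.0, 0.0), subgradient = b - a^T x = 11.0
  y^{k+1} = 0.0 + 0.25*11.0 = 2.75
Step 2: y^k = 2.75, reduced costs: (2.0, -3.5)
  x^k = (0.0, 4.0), subgradient = b - a^T x = 3.0
  y^{k+1} = 2.75 + 0.25*3.0 = 3.5
Step 3: y^k = 3.5, reduced costs: (-1.0, -5.0)
  x^k = (4.0, 4.0), subgradient = b - a^T x = -13.0
  y^{k+1} = 3.5 + 0.25*-13.0 = 0.25
Dual objective at y_3 = 0.25: reduced costs (12.0, 1.5), box minimizer x = (0.0, 0.0)
g(y_3) = b*y + (c1 - a1*y)*x1 + (c2 - a2*y)*x2 = 11*0.25 + 12.0*0.0 + 1.5*0.0 = 2.75 + 0.0 + 0.0 = 2.75


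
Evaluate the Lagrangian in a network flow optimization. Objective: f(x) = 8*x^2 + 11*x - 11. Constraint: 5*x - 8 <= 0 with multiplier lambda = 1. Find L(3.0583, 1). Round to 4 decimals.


Step 1: Evaluate f(x).
f(3.0583) = 8*3.0583^2 + 11*3.0583 - 11 = 97.4669
Step 2: Evaluate g(x).
g(3.0583) = 5*3.0583 - 8 = 7.2915
Step 3: Compute Lagrangian.
L = 97.4669 + 1*7.2915 = 104.7584


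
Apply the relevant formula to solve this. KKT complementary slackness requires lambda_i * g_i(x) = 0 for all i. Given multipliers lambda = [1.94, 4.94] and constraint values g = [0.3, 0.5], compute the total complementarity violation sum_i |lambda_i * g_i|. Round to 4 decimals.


KKT complementary slackness check:
lambda_1 * g_1 = 1.94 * 0.3 = 0.582
lambda_2 * g_2 = 4.94 * 0.5 = 2.47
Total violation = 0.582 + 2.47 = 3.052


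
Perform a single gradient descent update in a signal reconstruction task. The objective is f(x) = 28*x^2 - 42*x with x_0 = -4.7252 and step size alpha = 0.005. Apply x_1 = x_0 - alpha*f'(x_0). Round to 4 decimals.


We compute the gradient at x_0 and apply the update.
f'(x) = 56*x - 42
f'(-4.7252) = 56*-4.7252 - 42 = -306.6112
x_1 = -4.7252 - 0.005*-306.6112 = -3.1921


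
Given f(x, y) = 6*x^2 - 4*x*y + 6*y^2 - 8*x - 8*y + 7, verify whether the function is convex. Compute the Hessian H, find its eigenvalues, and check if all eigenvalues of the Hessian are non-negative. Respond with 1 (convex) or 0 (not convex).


The Hessian of f(x,y) = 6*x^2 - 4*x*y + 6*y^2 - 8*x - 8*y + 7 is:
H = [[12, -4], [-4, 12]]
Trace = 12 + 12 = 24
Determinant = 12*12 - (-4)^2 = 128
Discriminant = (24)^2 - 4*128 = 64.0
Eigenvalues: lambda_1 = 8.0, lambda_2 = 16.0
The function is convex.

1


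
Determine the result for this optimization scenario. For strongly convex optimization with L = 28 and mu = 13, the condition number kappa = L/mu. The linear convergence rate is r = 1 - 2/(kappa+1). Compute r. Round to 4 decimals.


Step 1: Compute the condition number.
kappa = L/mu = 28/13 = 2.1538
Step 2: Compute the convergence rate.
r = 1 - 2/(kappa + 1) = 1 - 2*mu/(L + mu) = (L - mu)/(L + mu) = 15/41 = 0.3659


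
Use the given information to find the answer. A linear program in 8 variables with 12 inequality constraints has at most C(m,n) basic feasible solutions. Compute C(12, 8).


Each vertex corresponds to some choice of n active constraints out of m, so the number of vertices is at most C(m, n) = m! / (n!(m-n)!).
m = 12, n = 8
Numerator: 12 * 11 * 10 * 9 * 8 * 7 * 6 * 5
Denominator: 8! = 40320
C(12, 8) = 495


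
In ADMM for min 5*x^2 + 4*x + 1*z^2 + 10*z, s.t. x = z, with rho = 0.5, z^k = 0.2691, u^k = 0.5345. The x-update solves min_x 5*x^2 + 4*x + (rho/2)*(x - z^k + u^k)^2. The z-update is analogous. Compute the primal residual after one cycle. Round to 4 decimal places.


ADMM iteration with rho = 0.5, z^k = 0.2691, u^k = 0.5345
Step 1: x-update.
Minimize 5*x^2 + 4*x + (0.5/2)*(x - 0.2691 + 0.5345)^2
FOC: (2*5 + 0.5)*x = -4 + 0.5*(0.2691 - 0.5345)
x^{k+1} = -0.3936
Step 2: z-update.
Minimize 1*z^2 + 10*z + (0.5/2)*(-0.3936 - z + 0.5345)^2
FOC: (2*1 + 0.5)*z = -10 + 0.5*(-0.3936 + 0.5345)
z^{k+1} = -3.9718
Step 3: u-update.
u^{k+1} = 0.5345 - 0.3936 + 3.9718 = 4.1127
Step 4: Primal residual = |-0.3936 + 3.9718| = 3.5782


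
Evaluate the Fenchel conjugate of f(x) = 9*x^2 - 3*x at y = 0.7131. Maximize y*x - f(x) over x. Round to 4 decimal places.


f*(y) = sup_x {y*x - a*x^2 - b*x} = sup_x {(y-b)*x - a*x^2}
FOC: (y - b) - 2a*x = 0 => x* = (y - b)/(2a)
x* = (0.7131 + 3)/(2*9) = 0.2063
f*(0.7131) = (y-b)^2/(4a) = (0.7131 + 3)^2/(4*9)
= 13.7871/36 = 0.383


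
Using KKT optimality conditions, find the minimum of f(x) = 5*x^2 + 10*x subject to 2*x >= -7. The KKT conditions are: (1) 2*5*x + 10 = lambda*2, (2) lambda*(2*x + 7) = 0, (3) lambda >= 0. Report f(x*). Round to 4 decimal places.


Step 1: Try lambda = 0 (constraint inactive).
Stationarity: 2*5*x + 10 = 0
x* = -10/(2*5) = -1.0
Check constraint: 2*-1.0 = -2.0 >= -7 -- satisfied.
Step 2: Compute optimal value.
f(x*) = 5*(-1.0)^2 + 10*(-1.0) = -5.0


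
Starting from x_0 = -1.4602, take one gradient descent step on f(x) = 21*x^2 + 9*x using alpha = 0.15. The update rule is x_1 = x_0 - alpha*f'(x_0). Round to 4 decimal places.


We compute the gradient at x_0 and apply the update.
f'(x) = 42*x + 9
f'(-1.4602) = 42*-1.4602 + 9 = -52.3284
x_1 = -1.4602 - 0.15*-52.3284 = 6.3891


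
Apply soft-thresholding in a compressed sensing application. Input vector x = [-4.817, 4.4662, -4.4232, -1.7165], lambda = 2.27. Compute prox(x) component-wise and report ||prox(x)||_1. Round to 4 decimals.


Soft-thresholding with lambda = 2.27:
prox(-4.817) = sign(-4.817)*max(|-4.817| - 2.27, 0) = -2.547
prox(4.4662) = sign(4.4662)*max(|4.4662| - 2.27, 0) = 2.1962
prox(-4.4232) = sign(-4.4232)*max(|-4.4232| - 2.27, 0) = -2.1532
prox(-1.7165) = sign(-1.7165)*max(|-1.7165| - 2.27, 0) = 0.0
prox(x) = [-2.547, 2.1962, -2.1532, 0.0]
||prox(x)||_1 = 2.547 + 2.1962 + 2.1532 + 0.0 = 6.8964


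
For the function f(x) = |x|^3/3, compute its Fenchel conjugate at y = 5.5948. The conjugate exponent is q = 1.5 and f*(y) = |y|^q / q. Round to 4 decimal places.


The conjugate exponent q satisfies 1/p + 1/q = 1.
p = 3, so q = 3/(3 - 1) = 1.5
|y|^q = 5.5948^1.5 = 13.2336
f*(5.5948) = 13.2336 / 1.5 = 8.8224


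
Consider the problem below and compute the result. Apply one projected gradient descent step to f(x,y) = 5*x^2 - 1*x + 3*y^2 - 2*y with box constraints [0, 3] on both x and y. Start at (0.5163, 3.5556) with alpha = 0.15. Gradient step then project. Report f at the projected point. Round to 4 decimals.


Step 1: Compute gradient at (0.5163, 3.5556).
grad_x = 2*5*0.5163 - 1 = 4.163
grad_y = 2*3*3.5556 - 2 = 19.3336
Step 2: Gradient step.
x_raw = 0.5163 - 0.15*4.163 = -0.1082
y_raw = 3.5556 - 0.15*19.3336 = 0.6556
Step 3: Project onto [0, 3].
x_proj = clip(-0.1082) = 0.0
y_proj = clip(0.6556) = 0.6556
Step 4: Evaluate f.
f(0.0, 0.6556) = -0.0218


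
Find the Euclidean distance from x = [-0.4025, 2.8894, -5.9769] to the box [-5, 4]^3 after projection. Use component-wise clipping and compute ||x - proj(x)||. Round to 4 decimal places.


Project each component onto [-5, 4].
clip(-0.4025) = -0.4025, clip(2.8894) = 2.8894, clip(-5.9769) = -5.0
Projection = [-0.4025, 2.8894, -5.0]
Squared diffs: [0.0, 0.0, 0.9543]
Distance = sqrt(0.9543) = 0.9769


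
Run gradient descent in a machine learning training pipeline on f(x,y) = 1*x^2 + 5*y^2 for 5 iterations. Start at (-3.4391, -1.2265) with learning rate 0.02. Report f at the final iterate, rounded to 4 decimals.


Gradient descent on f(x,y) = 1*x^2 + 5*y^2.
Starting point: (-3.4391, -1.2265), alpha = 0.02
Step 1: grad_x = 2*1*-3.4391 = -6.8782, grad_y = 2*5*-1.2265 = -12.265
  x_1 = -3.4391 - 0.02*-6.8782 = -3.3015
  y_1 = -1.2265 - 0.02*-12.265 = -0.9812
Step 2: grad_x = 2*1*-3.3015 = -6.6031, grad_y = 2*5*-0.9812 = -9.812
  x_2 = -3.3015 - 0.02*-6.6031 = -3.1695
  y_2 = -0.9812 - 0.02*-9.812 = -0.785
Step 3: grad_x = 2*1*-3.1695 = -6.3389, grad_y = 2*5*-0.785 = -7.8496
  x_3 = -3.1695 - 0.02*-6.3389 = -3.0427
  y_3 = -0.785 - 0.02*-7.8496 = -0.628
Step 4: grad_x = 2*1*-3.0427 = -6.0854, grad_y = 2*5*-0.628 = -6.2797
  x_4 = -3.0427 - 0.02*-6.0854 = -2.921
  y_4 = -0.628 - 0.02*-6.2797 = -0.5024
Step 5: grad_x = 2*1*-2.921 = -5.842, grad_y = 2*5*-0.5024 = -5.0237
  x_5 = -2.921 - 0.02*-5.842 = -2.8041
  y_5 = -0.5024 - 0.02*-5.0237 = -0.4019
f(-2.8041, -0.4019) = 1*(-2.8041)^2 + 5*(-0.4019)^2 = 8.6709


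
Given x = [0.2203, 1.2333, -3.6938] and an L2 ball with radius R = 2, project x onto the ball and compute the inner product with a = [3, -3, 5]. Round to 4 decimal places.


Step 1: Compute ||x|| (intermediates to 6 decimals).
||x|| = sqrt(0.2203^2 + 1.2333^2 + (-3.6938)^2) = 3.900477
Step 2: Project.
Since ||x|| > R, scale = R/||x|| = 2/3.900477 = 0.512758, proj(x) = scale * x
proj(x) = [0.112961, 0.632384, -1.894026]
Step 3: Dot product.
a^T * proj(x) = 3*0.112961 - 3*0.632384 + 5*(-1.894026) = -11.0284


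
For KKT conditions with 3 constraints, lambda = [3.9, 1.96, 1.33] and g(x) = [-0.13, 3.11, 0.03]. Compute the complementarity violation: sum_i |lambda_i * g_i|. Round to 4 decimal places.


KKT complementary slackness check:
lambda_1 * g_1 = 3.9 * -0.13 = -0.507
lambda_2 * g_2 = 1.96 * 3.11 = 6.0956
lambda_3 * g_3 = 1.33 * 0.03 = 0.0399
Total violation = 0.507 + 6.0956 + 0.0399 = 6.6425


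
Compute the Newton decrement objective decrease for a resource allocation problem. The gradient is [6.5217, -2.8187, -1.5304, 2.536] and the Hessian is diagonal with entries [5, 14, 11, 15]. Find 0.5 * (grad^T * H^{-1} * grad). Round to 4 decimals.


Step 1: H is diagonal, so H^(-1) * g = [1.3043, -0.2013, -0.1391, 0.1691].
Step 2: g^T H^(-1) g = sum_i g_i^2 / H_ii
  = (6.5217)^2/5 + (-2.8187)^2/14 + (-1.5304)^2/11 + (2.536)^2/15
  = 8.5065 + 0.5675 + 0.2129 + 0.4288 = 9.7157
Step 3: Objective decrease = 0.5 * g^T H^(-1) g = 4.8578


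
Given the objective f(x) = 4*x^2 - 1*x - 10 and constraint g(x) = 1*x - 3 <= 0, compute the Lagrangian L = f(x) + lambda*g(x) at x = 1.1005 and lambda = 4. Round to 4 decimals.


Step 1: Evaluate f(x).
f(1.1005) = 4*1.1005^2 - 1*1.1005 - 10 = -6.2561
Step 2: Evaluate g(x).
g(1.1005) = 1*1.1005 - 3 = -1.8995
Step 3: Compute Lagrangian.
L = -6.2561 + 4*-1.8995 = -13.8541


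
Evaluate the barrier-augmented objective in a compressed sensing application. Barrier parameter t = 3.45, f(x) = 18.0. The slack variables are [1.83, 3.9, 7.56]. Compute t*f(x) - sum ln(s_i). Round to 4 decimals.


Step 1: Compute log-barrier.
ln values: [0.6043, 1.361, 2.0229]
phi = -(0.6043 + 1.361 + 2.0229) = -3.9882
Step 2: Compute augmented objective.
t*f(x) = 3.45*18.0 = 62.1
Total = 62.1 - 3.9882 = 58.1118


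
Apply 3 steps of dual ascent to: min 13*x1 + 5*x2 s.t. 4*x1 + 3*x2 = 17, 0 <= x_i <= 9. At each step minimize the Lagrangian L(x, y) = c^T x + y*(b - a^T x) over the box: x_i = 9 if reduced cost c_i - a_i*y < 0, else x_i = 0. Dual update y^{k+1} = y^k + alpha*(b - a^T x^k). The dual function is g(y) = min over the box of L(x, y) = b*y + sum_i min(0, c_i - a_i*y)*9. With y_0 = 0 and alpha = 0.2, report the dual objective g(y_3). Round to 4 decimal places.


Dual ascent for LP: min 13*x1 + 5*x2, 4*x1 + 3*x2 = 17, 0 <= x_i <= 9
Step 1: y^k = 0.0, reduced costs: (13.0, 5.0)
  x^k = (0.0, 0.0), subgradient = b - a^T x = 17.0
  y^{k+1} = 0.0 + 0.2*17.0 = 3.4
Step 2: y^k = 3.4, reduced costs: (-0.6, -5.2)
  x^k = (9.0, 9.0), subgradient = b - a^T x = -46.0
  y^{k+1} = 3.4 + 0.2*-46.0 = -5.8
Step 3: y^k = -5.8, reduced costs: (36.2, 22.4)
  x^k = (0.0, 0.0), subgradient = b - a^T x = 17.0
  y^{k+1} = -5.8 + 0.2*17.0 = -2.4
Dual objective at y_3 = -2.4: reduced costs (22.6, 12.2), box minimizer x = (0.0, 0.0)
g(y_3) = b*y + (c1 - a1*y)*x1 + (c2 - a2*y)*x2 = 17*(-2.4) + 22.6*0.0 + 12.2*0.0 = -40.8 + 0.0 + 0.0 = -40.8


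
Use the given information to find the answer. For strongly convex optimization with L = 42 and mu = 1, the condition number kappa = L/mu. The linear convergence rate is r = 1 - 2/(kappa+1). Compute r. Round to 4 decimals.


Step 1: Compute the condition number.
kappa = L/mu = 42/1 = 42.0
Step 2: Compute the convergence rate.
r = 1 - 2/(kappa + 1) = 1 - 2*mu/(L + mu) = (L - mu)/(L + mu) = 41/43 = 0.9535


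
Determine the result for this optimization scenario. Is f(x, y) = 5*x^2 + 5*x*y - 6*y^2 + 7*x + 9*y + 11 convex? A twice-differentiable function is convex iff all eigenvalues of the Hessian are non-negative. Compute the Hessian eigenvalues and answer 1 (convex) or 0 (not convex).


The Hessian of f(x,y) = 5*x^2 + 5*x*y - 6*y^2 + 7*x + 9*y + 11 is:
H = [[10, 5], [5, -12]]
Trace = 10 - 12 = -2
Determinant = 10*-12 - (5)^2 = -145
Discriminant = (-2)^2 - 4*-145 = 584.0
Eigenvalues: lambda_1 = -13.083, lambda_2 = 11.083
The function is not convex.

0


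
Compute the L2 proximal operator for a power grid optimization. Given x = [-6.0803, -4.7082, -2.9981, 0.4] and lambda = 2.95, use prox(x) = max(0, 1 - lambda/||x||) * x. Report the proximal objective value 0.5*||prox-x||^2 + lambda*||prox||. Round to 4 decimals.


Step 1: Compute ||x||.
||x|| = 8.2635
Step 2: Compute scaling factor.
scale = max(0, 1 - 2.95/8.2635) = 0.643
Step 3: prox(x) = [-3.9097, -3.0274, -1.9278, 0.2572]
||prox(x)|| = 5.3135
Step 4: Proximal objective.
0.5*||prox-x||^2 = 4.3513
lambda*||prox|| = 15.6748
Total = 20.0261


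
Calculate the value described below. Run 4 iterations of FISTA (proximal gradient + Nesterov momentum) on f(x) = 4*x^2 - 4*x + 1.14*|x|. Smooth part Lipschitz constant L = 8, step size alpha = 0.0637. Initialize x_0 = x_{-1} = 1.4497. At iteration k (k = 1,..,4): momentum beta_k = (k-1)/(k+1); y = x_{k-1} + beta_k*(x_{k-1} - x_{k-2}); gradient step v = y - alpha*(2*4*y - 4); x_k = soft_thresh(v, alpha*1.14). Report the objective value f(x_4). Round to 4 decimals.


FISTA on f(x) = 4*x^2 - 4*x + 1.14*|x|
L = 8, alpha = 0.0637
Iteration 1: beta = 0.0, y = 1.4497 + 0.0*(1.4497 - 1.4497) = 1.4497
  grad(y) = 7.5976, v = y - alpha*grad = 0.9657
  prox(v) = soft_thresh(0.9657, 0.0726) = 0.8931
Iteration 2: beta = 0.3333, y = 0.8931 + 0.3333*(0.8931 - 1.4497) = 0.7076
  grad(y) = 1.6607, v = y - alpha*grad = 0.6018
  prox(v) = soft_thresh(0.6018, 0.0726) = 0.5292
Iteration 3: beta = 0.5, y = 0.5292 + 0.5*(0.5292 - 0.8931) = 0.3472
  grad(y) = -1.2223, v = y - alpha*grad = 0.4251
  prox(v) = soft_thresh(0.4251, 0.0726) = 0.3525
Iteration 4: beta = 0.6, y = 0.3525 + 0.6*(0.3525 - 0.5292) = 0.2464
  grad(y) = -2.0286, v = y - alpha*grad = 0.3756
  prox(v) = soft_thresh(0.3756, 0.0726) = 0.303
f(x_4) = 4*0.303^2 - 4*0.303 + 1.14*|0.303| = -0.4994


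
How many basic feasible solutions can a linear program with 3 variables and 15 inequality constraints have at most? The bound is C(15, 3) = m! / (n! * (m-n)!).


Each vertex corresponds to some choice of n active constraints out of m, so the number of vertices is at most C(m, n) = m! / (n!(m-n)!).
m = 15, n = 3
Numerator: 15 * 14 * 13
Denominator: 3! = 6
C(15, 3) = 455


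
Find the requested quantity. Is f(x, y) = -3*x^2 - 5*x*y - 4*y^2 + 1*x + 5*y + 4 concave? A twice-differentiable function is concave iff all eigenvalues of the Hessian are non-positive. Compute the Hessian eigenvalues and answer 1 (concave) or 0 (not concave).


The Hessian of f(x,y) = -3*x^2 - 5*x*y - 4*y^2 + 1*x + 5*y + 4 is:
H = [[-6, -5], [-5, -8]]
Trace = -6 - 8 = -14
Determinant = -6*-8 - (-5)^2 = 23
Discriminant = (-14)^2 - 4*23 = 104.0
Eigenvalues: lambda_1 = -12.099, lambda_2 = -1.901
The function is concave.

1


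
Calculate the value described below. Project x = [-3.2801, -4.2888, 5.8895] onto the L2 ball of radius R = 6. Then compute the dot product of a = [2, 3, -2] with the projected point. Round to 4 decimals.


Step 1: Compute ||x|| (intermediates to 6 decimals).
||x|| = sqrt((-3.2801)^2 + (-4.2888)^2 + 5.8895^2) = 7.989936
Step 2: Project.
Since ||x|| > R, scale = R/||x|| = 6/7.989936 = 0.750945, proj(x) = scale * x
proj(x) = [-2.463175, -3.220653, 4.422691]
Step 3: Dot product.
a^T * proj(x) = 2*(-2.463175) + 3*(-3.220653) - 2*4.422691 = -23.4337


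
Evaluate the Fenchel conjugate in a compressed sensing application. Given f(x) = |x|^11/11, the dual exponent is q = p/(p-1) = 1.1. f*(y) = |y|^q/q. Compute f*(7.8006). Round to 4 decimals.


The conjugate exponent q satisfies 1/p + 1/q = 1.
p = 11, so q = 11/(11 - 1) = 1.1
|y|^q = 7.8006^1.1 = 9.5795
f*(7.8006) = 9.5795 / 1.1 = 8.7086


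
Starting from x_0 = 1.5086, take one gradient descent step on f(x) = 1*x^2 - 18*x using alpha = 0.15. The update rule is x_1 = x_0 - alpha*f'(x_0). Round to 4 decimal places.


We compute the gradient at x_0 and apply the update.
f'(x) = 2*x - 18
f'(1.5086) = 2*1.5086 - 18 = -14.9828
x_1 = 1.5086 - 0.15*-14.9828 = 3.756


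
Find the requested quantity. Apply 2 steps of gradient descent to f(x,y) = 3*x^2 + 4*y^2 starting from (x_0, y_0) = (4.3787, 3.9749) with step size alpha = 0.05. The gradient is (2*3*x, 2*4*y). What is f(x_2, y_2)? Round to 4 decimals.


Gradient descent on f(x,y) = 3*x^2 + 4*y^2.
Starting point: (4.3787, 3.9749), alpha = 0.05
Step 1: grad_x = 2*3*4.3787 = 26.2722, grad_y = 2*4*3.9749 = 31.7992
  x_1 = 4.3787 - 0.05*26.2722 = 3.0651
  y_1 = 3.9749 - 0.05*31.7992 = 2.3849
Step 2: grad_x = 2*3*3.0651 = 18.3905, grad_y = 2*4*2.3849 = 19.0795
  x_2 = 3.0651 - 0.05*18.3905 = 2.1456
  y_2 = 2.3849 - 0.05*19.0795 = 1.431
f(2.1456, 1.431) = 3*2.1456^2 + 4*1.431^2 = 22.001


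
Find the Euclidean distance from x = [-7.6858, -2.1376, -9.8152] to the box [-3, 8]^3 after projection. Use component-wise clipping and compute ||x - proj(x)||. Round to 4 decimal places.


Project each component onto [-3, 8].
clip(-7.6858) = -3.0, clip(-2.1376) = -2.1376, clip(-9.8152) = -3.0
Projection = [-3.0, -2.1376, -3.0]
Squared diffs: [21.9567, 0.0, 46.447]
Distance = sqrt(68.4037) = 8.2707


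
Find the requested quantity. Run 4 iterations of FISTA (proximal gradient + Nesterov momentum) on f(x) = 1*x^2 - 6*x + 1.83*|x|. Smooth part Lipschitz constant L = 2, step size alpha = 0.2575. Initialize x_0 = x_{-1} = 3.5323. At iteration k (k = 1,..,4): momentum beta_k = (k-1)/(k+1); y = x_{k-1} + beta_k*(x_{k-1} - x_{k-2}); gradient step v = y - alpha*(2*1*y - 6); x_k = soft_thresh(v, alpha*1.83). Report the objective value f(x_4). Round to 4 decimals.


FISTA on f(x) = 1*x^2 - 6*x + 1.83*|x|
L = 2, alpha = 0.2575
Iteration 1: beta = 0.0, y = 3.5323 + 0.0*(3.5323 - 3.5323) = 3.5323
  grad(y) = 1.0646, v = y - alpha*grad = 3.2582
  prox(v) = soft_thresh(3.2582, 0.4712) = 2.7869
Iteration 2: beta = 0.3333, y = 2.7869 + 0.3333*(2.7869 - 3.5323) = 2.5385
  grad(y) = -0.923, v = y - alpha*grad = 2.7762
  prox(v) = soft_thresh(2.7762, 0.4712) = 2.3049
Iteration 3: beta = 0.5, y = 2.3049 + 0.5*(2.3049 - 2.7869) = 2.0639
  grad(y) = -1.8721, v = y - alpha*grad = 2.546
  prox(v) = soft_thresh(2.546, 0.4712) = 2.0748
Iteration 4: beta = 0.6, y = 2.0748 + 0.6*(2.0748 - 2.3049) = 1.9367
  grad(y) = -2.1266, v = y - alpha*grad = 2.4843
  prox(v) = soft_thresh(2.4843, 0.4712) = 2.0131
f(x_4) = 1*2.0131^2 - 6*2.0131 + 1.83*|2.0131| = -4.3421


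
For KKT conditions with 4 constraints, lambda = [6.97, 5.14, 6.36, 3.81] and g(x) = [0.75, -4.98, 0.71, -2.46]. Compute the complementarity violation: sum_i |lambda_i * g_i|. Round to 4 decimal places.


KKT complementary slackness check:
lambda_1 * g_1 = 6.97 * 0.75 = 5.2275
lambda_2 * g_2 = 5.14 * -4.98 = -25.5972
lambda_3 * g_3 = 6.36 * 0.71 = 4.5156
lambda_4 * g_4 = 3.81 * -2.46 = -9.3726
Total violation = 5.2275 + 25.5972 + 4.5156 + 9.3726 = 44.7129


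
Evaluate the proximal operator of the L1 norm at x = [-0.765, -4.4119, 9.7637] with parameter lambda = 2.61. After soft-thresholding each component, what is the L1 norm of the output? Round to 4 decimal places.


Soft-thresholding with lambda = 2.61:
prox(-0.765) = sign(-0.765)*max(|-0.765| - 2.61, 0) = 0.0
prox(-4.4119) = sign(-4.4119)*max(|-4.4119| - 2.61, 0) = -1.8019
prox(9.7637) = sign(9.7637)*max(|9.7637| - 2.61, 0) = 7.1537
prox(x) = [0.0, -1.8019, 7.1537]
||prox(x)||_1 = 0.0 + 1.8019 + 7.1537 = 8.9556


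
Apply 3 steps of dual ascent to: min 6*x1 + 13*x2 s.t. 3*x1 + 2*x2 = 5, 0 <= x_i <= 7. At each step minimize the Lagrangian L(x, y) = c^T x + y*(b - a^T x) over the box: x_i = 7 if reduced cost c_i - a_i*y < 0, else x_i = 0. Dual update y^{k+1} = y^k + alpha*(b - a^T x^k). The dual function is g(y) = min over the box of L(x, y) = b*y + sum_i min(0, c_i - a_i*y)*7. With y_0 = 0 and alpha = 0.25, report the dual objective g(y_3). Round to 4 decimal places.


Dual ascent for LP: min 6*x1 + 13*x2, 3*x1 + 2*x2 = 5, 0 <= x_i <= 7
Step 1: y^k = 0.0, reduced costs: (6.0, 13.0)
  x^k = (0.0, 0.0), subgradient = b - a^T x = 5.0
  y^{k+1} = 0.0 + 0.25*5.0 = 1.25
Step 2: y^k = 1.25, reduced costs: (2.25, 10.5)
  x^k = (0.0, 0.0), subgradient = b - a^T x = 5.0
  y^{k+1} = 1.25 + 0.25*5.0 = 2.5
Step 3: y^k = 2.5, reduced costs: (-1.5, 8.0)
  x^k = (7.0, 0.0), subgradient = b - a^T x = -16.0
  y^{k+1} = 2.5 + 0.25*-16.0 = -1.5
Dual objective at y_3 = -1.5: reduced costs (10.5, 16.0), box minimizer x = (0.0, 0.0)
g(y_3) = b*y + (c1 - a1*y)*x1 + (c2 - a2*y)*x2 = 5*(-1.5) + 10.5*0.0 + 16.0*0.0 = -7.5 + 0.0 + 0.0 = -7.5


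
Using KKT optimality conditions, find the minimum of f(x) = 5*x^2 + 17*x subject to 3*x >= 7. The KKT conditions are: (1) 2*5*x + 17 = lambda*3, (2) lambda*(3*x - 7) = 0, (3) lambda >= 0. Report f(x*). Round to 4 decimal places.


Step 1: Try lambda = 0 (constraint inactive).
x_unc = -17/(2*5) = -1.7
Check: 3*-1.7 = -5.1 < 7 -- violated!
Step 2: Constraint must be active: 3*x = 7
x* = 7/3 = 2.3333 (rounded; the exact value 7/3 is used below)
lambda = (2*5*(7/3) + 17)/3 = 13.4444
Step 3: Compute optimal value.
f(x*) = 5*(7/3)^2 + 17*(7/3) = 66.8889


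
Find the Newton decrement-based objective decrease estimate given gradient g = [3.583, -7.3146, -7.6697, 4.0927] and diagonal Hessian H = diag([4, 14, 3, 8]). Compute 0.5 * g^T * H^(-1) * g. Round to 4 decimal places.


Step 1: H is diagonal, so H^(-1) * g = [0.8958, -0.5225, -2.5566, 0.5116].
Step 2: g^T H^(-1) g = sum_i g_i^2 / H_ii
  = (3.583)^2/4 + (-7.3146)^2/14 + (-7.6697)^2/3 + (4.0927)^2/8
  = 3.2095 + 3.8217 + 19.6081 + 2.0938 = 28.733
Step 3: Objective decrease = 0.5 * g^T H^(-1) g = 14.3665


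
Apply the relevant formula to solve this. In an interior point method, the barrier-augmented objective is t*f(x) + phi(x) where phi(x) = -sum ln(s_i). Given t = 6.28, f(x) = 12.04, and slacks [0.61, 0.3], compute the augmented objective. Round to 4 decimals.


Step 1: Compute log-barrier.
ln values: [-0.4943, -1.204]
phi = -(-0.4943 - 1.204) = 1.6983
Step 2: Compute augmented objective.
t*f(x) = 6.28*12.04 = 75.6112
Total = 75.6112 + 1.6983 = 77.3095


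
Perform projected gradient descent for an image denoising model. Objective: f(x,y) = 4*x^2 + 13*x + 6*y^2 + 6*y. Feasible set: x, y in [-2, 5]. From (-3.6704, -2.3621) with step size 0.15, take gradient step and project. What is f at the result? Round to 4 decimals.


Step 1: Compute gradient at (-3.6704, -2.3621).
grad_x = 2*4*-3.6704 + 13 = -16.3632
grad_y = 2*6*-2.3621 + 6 = -22.3452
Step 2: Gradient step.
x_raw = -3.6704 - 0.15*-16.3632 = -1.2159
y_raw = -2.3621 - 0.15*-22.3452 = 0.9897
Step 3: Project onto [-2, 5].
x_proj = clip(-1.2159) = -1.2159
y_proj = clip(0.9897) = 0.9897
Step 4: Evaluate f.
f(-1.2159, 0.9897) = 1.9218


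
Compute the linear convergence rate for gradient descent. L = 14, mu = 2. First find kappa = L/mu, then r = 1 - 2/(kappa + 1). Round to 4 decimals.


Step 1: Compute the condition number.
kappa = L/mu = 14/2 = 7.0
Step 2: Compute the convergence rate.
r = 1 - 2/(kappa + 1) = 1 - 2*mu/(L + mu) = (L - mu)/(L + mu) = 12/16 = 0.75


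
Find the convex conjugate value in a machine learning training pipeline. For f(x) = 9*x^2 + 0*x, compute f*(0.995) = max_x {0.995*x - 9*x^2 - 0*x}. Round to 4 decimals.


f*(y) = sup_x {y*x - a*x^2 - b*x} = sup_x {(y-b)*x - a*x^2}
FOC: (y - b) - 2a*x = 0 => x* = (y - b)/(2a)
x* = (0.995 - 0)/(2*9) = 0.0553
f*(0.995) = (y-b)^2/(4a) = (0.995 - 0)^2/(4*9)
= 0.99/36 = 0.0275


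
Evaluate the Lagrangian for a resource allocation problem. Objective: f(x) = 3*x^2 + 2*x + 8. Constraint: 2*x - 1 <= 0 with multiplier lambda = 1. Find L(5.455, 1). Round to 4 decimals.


Step 1: Evaluate f(x).
f(5.455) = 3*5.455^2 + 2*5.455 + 8 = 108.1811
Step 2: Evaluate g(x).
g(5.455) = 2*5.455 - 1 = 9.91
Step 3: Compute Lagrangian.
L = 108.1811 + 1*9.91 = 118.0911


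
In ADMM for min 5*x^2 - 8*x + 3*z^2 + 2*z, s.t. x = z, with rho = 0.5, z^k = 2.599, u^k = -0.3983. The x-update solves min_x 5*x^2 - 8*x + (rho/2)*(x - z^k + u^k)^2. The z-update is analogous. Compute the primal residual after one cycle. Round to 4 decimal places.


ADMM iteration with rho = 0.5, z^k = 2.599, u^k = -0.3983
Step 1: x-update.
Minimize 5*x^2 - 8*x + (0.5/2)*(x - 2.599 - 0.3983)^2
FOC: (2*5 + 0.5)*x = 8 + 0.5*(2.599 + 0.3983)
x^{k+1} = 0.9046
Step 2: z-update.
Minimize 3*z^2 + 2*z + (0.5/2)*(0.9046 - z - 0.3983)^2
FOC: (2*3 + 0.5)*z = -2 + 0.5*(0.9046 - 0.3983)
z^{k+1} = -0.2687
Step 3: u-update.
u^{k+1} = -0.3983 + 0.9046 + 0.2687 = 0.7751
Step 4: Primal residual = |0.9046 + 0.2687| = 1.1734


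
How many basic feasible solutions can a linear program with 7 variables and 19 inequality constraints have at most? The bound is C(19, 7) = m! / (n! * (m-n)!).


Each vertex corresponds to some choice of n active constraints out of m, so the number of vertices is at most C(m, n) = m! / (n!(m-n)!).
m = 19, n = 7
Numerator: 19 * 18 * 17 * 16 * 15 * 14 * 13
Denominator: 7! = 5040
C(19, 7) = 50388


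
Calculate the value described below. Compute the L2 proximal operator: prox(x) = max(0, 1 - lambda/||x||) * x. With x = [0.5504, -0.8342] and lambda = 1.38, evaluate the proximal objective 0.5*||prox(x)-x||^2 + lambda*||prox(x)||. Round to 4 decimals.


Step 1: Compute ||x||.
||x|| = 0.9994
Step 2: Compute scaling factor.
scale = max(0, 1 - 1.38/0.9994) = 0.0
Step 3: prox(x) = [0.0, -0.0]
||prox(x)|| = 0.0
Step 4: Proximal objective.
0.5*||prox-x||^2 = 0.4994
lambda*||prox|| = 0.0
Total = 0.4994


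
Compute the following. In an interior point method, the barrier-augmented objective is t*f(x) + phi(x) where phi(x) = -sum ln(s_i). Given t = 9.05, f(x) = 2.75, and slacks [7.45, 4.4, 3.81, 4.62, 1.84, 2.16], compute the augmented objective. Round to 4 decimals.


Step 1: Compute log-barrier.
ln values: [2.0082, 1.4816, 1.3376, 1.5304, 0.6098, 0.7701]
phi = -(2.0082 + 1.4816 + 1.3376 + 1.5304 + 0.6098 + 0.7701) = -7.7377
Step 2: Compute augmented objective.
t*f(x) = 9.05*2.75 = 24.8875
Total = 24.8875 - 7.7377 = 17.1498


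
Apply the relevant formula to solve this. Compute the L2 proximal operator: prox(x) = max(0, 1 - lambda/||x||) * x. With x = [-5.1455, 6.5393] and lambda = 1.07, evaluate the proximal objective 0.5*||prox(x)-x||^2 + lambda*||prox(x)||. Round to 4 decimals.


Step 1: Compute ||x||.
||x|| = 8.321
Step 2: Compute scaling factor.
scale = max(0, 1 - 1.07/8.321) = 0.8714
Step 3: prox(x) = [-4.4838, 5.6984]
||prox(x)|| = 7.251
Step 4: Proximal objective.
0.5*||prox-x||^2 = 0.5725
lambda*||prox|| = 7.7586
Total = 8.331


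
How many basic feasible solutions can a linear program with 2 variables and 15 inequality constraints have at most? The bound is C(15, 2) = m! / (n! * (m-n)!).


Each vertex corresponds to some choice of n active constraints out of m, so the number of vertices is at most C(m, n) = m! / (n!(m-n)!).
m = 15, n = 2
Numerator: 15 * 14
Denominator: 2! = 2
C(15, 2) = 105


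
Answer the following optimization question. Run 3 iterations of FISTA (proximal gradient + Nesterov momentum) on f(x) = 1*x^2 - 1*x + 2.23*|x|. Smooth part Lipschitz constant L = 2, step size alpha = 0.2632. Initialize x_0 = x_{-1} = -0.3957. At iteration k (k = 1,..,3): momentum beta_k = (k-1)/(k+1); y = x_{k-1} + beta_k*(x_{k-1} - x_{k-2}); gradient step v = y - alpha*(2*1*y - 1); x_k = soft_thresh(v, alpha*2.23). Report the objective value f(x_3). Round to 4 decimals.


FISTA on f(x) = 1*x^2 - 1*x + 2.23*|x|
L = 2, alpha = 0.2632
Iteration 1: beta = 0.0, y = -0.3957 + 0.0*(-0.3957 + 0.3957) = -0.3957
  grad(y) = -1.7914, v = y - alpha*grad = 0.0758
  prox(v) = soft_thresh(0.0758, 0.5869) = 0.0
Iteration 2: beta = 0.3333, y = 0.0 + 0.3333*(0.0 + 0.3957) = 0.1319
  grad(y) = -0.7362, v = y - alpha*grad = 0.3257
  prox(v) = soft_thresh(0.3257, 0.5869) = 0.0
Iteration 3: beta = 0.5, y = 0.0 + 0.5*(0.0 - 0.0) = 0.0
  grad(y) = -1.0, v = y - alpha*grad = 0.2632
  prox(v) = soft_thresh(0.2632, 0.5869) = 0.0
f(x_3) = 1*0.0^2 - 1*0.0 + 2.23*|0.0| = 0.0


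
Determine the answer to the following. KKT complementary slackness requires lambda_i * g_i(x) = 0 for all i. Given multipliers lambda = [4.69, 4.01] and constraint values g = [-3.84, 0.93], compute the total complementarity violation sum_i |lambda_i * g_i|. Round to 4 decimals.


KKT complementary slackness check:
lambda_1 * g_1 = 4.69 * -3.84 = -18.0096
lambda_2 * g_2 = 4.01 * 0.93 = 3.7293
Total violation = 18.0096 + 3.7293 = 21.7389


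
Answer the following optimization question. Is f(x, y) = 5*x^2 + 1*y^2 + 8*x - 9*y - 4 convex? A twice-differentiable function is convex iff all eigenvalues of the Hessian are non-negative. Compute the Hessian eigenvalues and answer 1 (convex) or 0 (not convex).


The Hessian of f(x,y) = 5*x^2 + 1*y^2 + 8*x - 9*y - 4 is:
H = [[10, 0], [0, 2]]
Trace = 10 + 2 = 12
Determinant = 10*2 - (0)^2 = 20
Discriminant = (12)^2 - 4*20 = 64.0
Eigenvalues: lambda_1 = 2.0, lambda_2 = 10.0
The function is convex.

1


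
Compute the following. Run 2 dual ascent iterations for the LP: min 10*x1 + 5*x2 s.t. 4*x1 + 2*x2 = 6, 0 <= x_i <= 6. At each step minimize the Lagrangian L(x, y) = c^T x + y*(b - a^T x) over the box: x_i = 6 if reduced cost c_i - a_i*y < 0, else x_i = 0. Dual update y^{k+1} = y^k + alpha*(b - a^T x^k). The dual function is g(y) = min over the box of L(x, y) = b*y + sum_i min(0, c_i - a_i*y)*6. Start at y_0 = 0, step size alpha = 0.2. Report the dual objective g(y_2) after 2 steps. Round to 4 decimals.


Dual ascent for LP: min 10*x1 + 5*x2, 4*x1 + 2*x2 = 6, 0 <= x_i <= 6
Step 1: y^k = 0.0, reduced costs: (10.0, 5.0)
  x^k = (0.0, 0.0), subgradient = b - a^T x = 6.0
  y^{k+1} = 0.0 + 0.2*6.0 = 1.2
Step 2: y^k = 1.2, reduced costs: (5.2, 2.6)
  x^k = (0.0, 0.0), subgradient = b - a^T x = 6.0
  y^{k+1} = 1.2 + 0.2*6.0 = 2.4
Dual objective at y_2 = 2.4: reduced costs (0.4, 0.2), box minimizer x = (0.0, 0.0)
g(y_2) = b*y + (c1 - a1*y)*x1 + (c2 - a2*y)*x2 = 6*2.4 + 0.4*0.0 + 0.2*0.0 = 14.4 + 0.0 + 0.0 = 14.4


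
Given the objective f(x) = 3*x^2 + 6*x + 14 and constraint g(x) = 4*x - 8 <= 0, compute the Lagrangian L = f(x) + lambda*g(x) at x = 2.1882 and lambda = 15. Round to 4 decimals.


Step 1: Evaluate f(x).
f(2.1882) = 3*2.1882^2 + 6*2.1882 + 14 = 41.4939
Step 2: Evaluate g(x).
g(2.1882) = 4*2.1882 - 8 = 0.7528
Step 3: Compute Lagrangian.
L = 41.4939 + 15*0.7528 = 52.7859


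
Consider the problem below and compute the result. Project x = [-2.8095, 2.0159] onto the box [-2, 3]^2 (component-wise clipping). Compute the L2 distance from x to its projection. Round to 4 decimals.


Project each component onto [-2, 3].
clip(-2.8095) = -2.0, clip(2.0159) = 2.0159
Projection = [-2.0, 2.0159]
Squared diffs: [0.6553, 0.0]
Distance = sqrt(0.6553) = 0.8095


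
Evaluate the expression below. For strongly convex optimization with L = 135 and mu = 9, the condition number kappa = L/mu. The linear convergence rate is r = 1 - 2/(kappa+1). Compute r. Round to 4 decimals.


Step 1: Compute the condition number.
kappa = L/mu = 135/9 = 15.0
Step 2: Compute the convergence rate.
r = 1 - 2/(kappa + 1) = 1 - 2*mu/(L + mu) = (L - mu)/(L + mu) = 126/144 = 0.875


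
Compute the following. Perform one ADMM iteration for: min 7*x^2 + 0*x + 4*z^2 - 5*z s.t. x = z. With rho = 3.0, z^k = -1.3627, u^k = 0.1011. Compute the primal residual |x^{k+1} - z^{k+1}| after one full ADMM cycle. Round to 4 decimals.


ADMM iteration with rho = 3.0, z^k = -1.3627, u^k = 0.1011
Step 1: x-update.
Minimize 7*x^2 + 0*x + (3.0/2)*(x + 1.3627 + 0.1011)^2
FOC: (2*7 + 3.0)*x = 0 + 3.0*(-1.3627 - 0.1011)
x^{k+1} = -0.2583
Step 2: z-update.
Minimize 4*z^2 - 5*z + (3.0/2)*(-0.2583 - z + 0.1011)^2
FOC: (2*4 + 3.0)*z = 5 + 3.0*(-0.2583 + 0.1011)
z^{k+1} = 0.4117
Step 3: u-update.
u^{k+1} = 0.1011 - 0.2583 - 0.4117 = -0.5689
Step 4: Primal residual = |-0.2583 - 0.4117| = 0.67


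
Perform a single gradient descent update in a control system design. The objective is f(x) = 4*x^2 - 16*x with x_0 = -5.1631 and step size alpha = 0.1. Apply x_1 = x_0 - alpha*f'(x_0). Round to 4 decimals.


We compute the gradient at x_0 and apply the update.
f'(x) = 8*x - 16
f'(-5.1631) = 8*-5.1631 - 16 = -57.3048
x_1 = -5.1631 - 0.1*-57.3048 = 0.5674


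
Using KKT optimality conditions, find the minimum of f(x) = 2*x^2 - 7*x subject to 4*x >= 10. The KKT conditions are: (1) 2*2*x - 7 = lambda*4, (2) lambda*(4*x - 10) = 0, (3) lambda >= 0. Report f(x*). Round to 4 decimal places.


Step 1: Try lambda = 0 (constraint inactive).
x_unc = 7/(2*2) = 1.75
Check: 4*1.75 = 7.0 < 10 -- violated!
Step 2: Constraint must be active: 4*x = 10
x* = 10/4 = 2.5
lambda = (2*2*2.5 - 7)/4 = 0.75
Step 3: Compute optimal value.
f(x*) = 2*2.5^2 - 7*2.5 = -5.0


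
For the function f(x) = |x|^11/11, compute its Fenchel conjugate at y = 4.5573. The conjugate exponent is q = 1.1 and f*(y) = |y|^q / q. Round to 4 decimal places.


The conjugate exponent q satisfies 1/p + 1/q = 1.
p = 11, so q = 11/(11 - 1) = 1.1
|y|^q = 4.5573^1.1 = 5.3037
f*(4.5573) = 5.3037 / 1.1 = 4.8215


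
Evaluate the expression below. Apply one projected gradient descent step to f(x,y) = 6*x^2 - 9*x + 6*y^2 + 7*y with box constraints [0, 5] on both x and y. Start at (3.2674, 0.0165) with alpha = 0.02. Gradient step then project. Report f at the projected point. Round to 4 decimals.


Step 1: Compute gradient at (3.2674, 0.0165).
grad_x = 2*6*3.2674 - 9 = 30.2088
grad_y = 2*6*0.0165 + 7 = 7.198
Step 2: Gradient step.
x_raw = 3.2674 - 0.02*30.2088 = 2.6632
y_raw = 0.0165 - 0.02*7.198 = -0.1275
Step 3: Project onto [0, 5].
x_proj = clip(2.6632) = 2.6632
y_proj = clip(-0.1275) = 0.0
Step 4: Evaluate f.
f(2.6632, 0.0) = 18.5876


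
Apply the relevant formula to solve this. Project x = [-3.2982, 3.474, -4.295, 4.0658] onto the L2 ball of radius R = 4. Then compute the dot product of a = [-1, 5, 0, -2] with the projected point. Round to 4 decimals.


Step 1: Compute ||x|| (intermediates to 6 decimals).
||x|| = sqrt((-3.2982)^2 + 3.474^2 + (-4.295)^2 + 4.0658^2) = 7.610818
Step 2: Project.
Since ||x|| > R, scale = R/||x|| = 4/7.610818 = 0.525568, proj(x) = scale * x
proj(x) = [-1.733428, 1.825823, -2.257315, 2.136854]
Step 3: Dot product.
a^T * proj(x) = -1*(-1.733428) + 5*1.825823 + 0*(-2.257315) - 2*2.136854 = 6.5888


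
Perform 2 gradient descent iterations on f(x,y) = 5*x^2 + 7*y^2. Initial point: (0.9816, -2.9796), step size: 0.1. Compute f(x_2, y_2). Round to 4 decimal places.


Gradient descent on f(x,y) = 5*x^2 + 7*y^2.
Starting point: (0.9816, -2.9796), alpha = 0.1
Step 1: grad_x = 2*5*0.9816 = 9.816, grad_y = 2*7*-2.9796 = -41.7144
  x_1 = 0.9816 - 0.1*9.816 = -0.0
  y_1 = -2.9796 - 0.1*-41.7144 = 1.1918
Step 2: grad_x = 2*5*-0.0 = -0.0, grad_y = 2*7*1.1918 = 16.6858
  x_2 = -0.0 - 0.1*-0.0 = 0.0
  y_2 = 1.1918 - 0.1*16.6858 = -0.4767
f(0.0, -0.4767) = 5*0.0^2 + 7*(-0.4767)^2 = 1.5909


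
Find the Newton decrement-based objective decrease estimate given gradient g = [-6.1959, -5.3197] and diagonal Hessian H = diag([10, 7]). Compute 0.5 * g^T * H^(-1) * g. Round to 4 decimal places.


Step 1: H is diagonal, so H^(-1) * g = [-0.6196, -0.76].
Step 2: g^T H^(-1) g = sum_i g_i^2 / H_ii
  = (-6.1959)^2/10 + (-5.3197)^2/7
  = 3.8389 + 4.0427 = 7.8817
Step 3: Objective decrease = 0.5 * g^T H^(-1) g = 3.9408


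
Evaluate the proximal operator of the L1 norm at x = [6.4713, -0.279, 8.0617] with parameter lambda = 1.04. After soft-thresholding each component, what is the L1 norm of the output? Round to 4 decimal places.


Soft-thresholding with lambda = 1.04:
prox(6.4713) = sign(6.4713)*max(|6.4713| - 1.04, 0) = 5.4313
prox(-0.279) = sign(-0.279)*max(|-0.279| - 1.04, 0) = 0.0
prox(8.0617) = sign(8.0617)*max(|8.0617| - 1.04, 0) = 7.0217
prox(x) = [5.4313, 0.0, 7.0217]
||prox(x)||_1 = 5.4313 + 0.0 + 7.0217 = 12.453


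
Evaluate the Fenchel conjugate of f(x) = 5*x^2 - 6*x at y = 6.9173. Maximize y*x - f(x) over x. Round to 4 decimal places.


f*(y) = sup_x {y*x - a*x^2 - b*x} = sup_x {(y-b)*x - a*x^2}
FOC: (y - b) - 2a*x = 0 => x* = (y - b)/(2a)
x* = (6.9173 + 6)/(2*5) = 1.2917
f*(6.9173) = (y-b)^2/(4a) = (6.9173 + 6)^2/(4*5)
= 166.8566/20 = 8.3428


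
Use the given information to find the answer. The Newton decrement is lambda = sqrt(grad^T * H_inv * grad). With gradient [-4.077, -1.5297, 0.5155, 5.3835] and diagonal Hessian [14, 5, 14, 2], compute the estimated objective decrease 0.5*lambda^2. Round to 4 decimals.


Step 1: H is diagonal, so H^(-1) * g = [-0.2912, -0.3059, 0.0368, 2.6918].
Step 2: g^T H^(-1) g = sum_i g_i^2 / H_ii
  = (-4.077)^2/14 + (-1.5297)^2/5 + (0.5155)^2/14 + (5.3835)^2/2
  = 1.1873 + 0.468 + 0.019 + 14.491 = 16.1653
Step 3: Objective decrease = 0.5 * g^T H^(-1) g = 8.0826


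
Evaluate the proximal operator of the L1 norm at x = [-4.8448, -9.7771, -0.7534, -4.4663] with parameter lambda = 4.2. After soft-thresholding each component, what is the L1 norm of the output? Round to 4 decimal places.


Soft-thresholding with lambda = 4.2:
prox(-4.8448) = sign(-4.8448)*max(|-4.8448| - 4.2, 0) = -0.6448
prox(-9.7771) = sign(-9.7771)*max(|-9.7771| - 4.2, 0) = -5.5771
prox(-0.7534) = sign(-0.7534)*max(|-0.7534| - 4.2, 0) = 0.0
prox(-4.4663) = sign(-4.4663)*max(|-4.4663| - 4.2, 0) = -0.2663
prox(x) = [-0.6448, -5.5771, 0.0, -0.2663]
||prox(x)||_1 = 0.6448 + 5.5771 + 0.0 + 0.2663 = 6.4882
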